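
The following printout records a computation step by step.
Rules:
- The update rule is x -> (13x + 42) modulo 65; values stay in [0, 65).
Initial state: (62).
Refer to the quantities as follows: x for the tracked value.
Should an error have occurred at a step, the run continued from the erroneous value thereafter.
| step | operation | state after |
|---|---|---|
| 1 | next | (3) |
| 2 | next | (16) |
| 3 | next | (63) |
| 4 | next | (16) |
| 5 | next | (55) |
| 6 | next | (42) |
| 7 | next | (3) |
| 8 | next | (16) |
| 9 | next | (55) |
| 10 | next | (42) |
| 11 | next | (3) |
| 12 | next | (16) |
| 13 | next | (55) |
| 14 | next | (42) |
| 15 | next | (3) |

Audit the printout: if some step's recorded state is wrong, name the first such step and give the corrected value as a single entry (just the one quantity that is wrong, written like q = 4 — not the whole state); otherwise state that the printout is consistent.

1. x = (13*62 + 42) mod 65 = 3 (consistent with the printout)
2. x = (13*3 + 42) mod 65 = 16 (consistent with the printout)
3. x = (13*16 + 42) mod 65 = 55 (a discrepancy with the printout)
The earliest wrong entry is at step 3: it should read x = 55.

step 3, x = 55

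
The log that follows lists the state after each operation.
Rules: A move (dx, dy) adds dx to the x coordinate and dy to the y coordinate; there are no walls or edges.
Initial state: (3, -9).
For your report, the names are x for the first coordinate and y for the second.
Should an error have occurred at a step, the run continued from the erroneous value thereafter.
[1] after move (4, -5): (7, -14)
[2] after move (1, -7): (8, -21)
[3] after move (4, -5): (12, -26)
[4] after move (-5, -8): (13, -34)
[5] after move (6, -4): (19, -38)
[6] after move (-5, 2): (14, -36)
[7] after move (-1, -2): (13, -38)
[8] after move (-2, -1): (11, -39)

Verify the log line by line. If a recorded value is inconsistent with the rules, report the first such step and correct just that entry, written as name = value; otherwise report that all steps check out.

1. x = 3 + (4) = 7, y = -9 + (-5) = -14 (matches)
2. x = 7 + (1) = 8, y = -14 + (-7) = -21 (consistent with the log)
3. x = 8 + (4) = 12, y = -21 + (-5) = -26 (verified)
4. x = 12 + (-5) = 7, y = -26 + (-8) = -34 (this is not what the log shows)
First deviation found at step 4; the corrected entry is x = 7.

step 4, x = 7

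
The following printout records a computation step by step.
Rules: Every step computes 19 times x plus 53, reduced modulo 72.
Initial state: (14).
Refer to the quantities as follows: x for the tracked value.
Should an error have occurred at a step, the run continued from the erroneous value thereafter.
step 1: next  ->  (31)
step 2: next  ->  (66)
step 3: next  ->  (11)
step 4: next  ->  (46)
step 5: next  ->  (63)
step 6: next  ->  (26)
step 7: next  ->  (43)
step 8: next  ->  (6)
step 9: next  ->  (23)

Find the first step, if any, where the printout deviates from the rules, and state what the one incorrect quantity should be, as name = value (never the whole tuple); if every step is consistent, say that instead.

no error

Recomputing the run from the initial state:
step 1: x = 31
step 2: x = 66
step 3: x = 11
step 4: x = 46
step 5: x = 63
step 6: x = 26
step 7: x = 43
step 8: x = 6
step 9: x = 23
This matches the printout at every step.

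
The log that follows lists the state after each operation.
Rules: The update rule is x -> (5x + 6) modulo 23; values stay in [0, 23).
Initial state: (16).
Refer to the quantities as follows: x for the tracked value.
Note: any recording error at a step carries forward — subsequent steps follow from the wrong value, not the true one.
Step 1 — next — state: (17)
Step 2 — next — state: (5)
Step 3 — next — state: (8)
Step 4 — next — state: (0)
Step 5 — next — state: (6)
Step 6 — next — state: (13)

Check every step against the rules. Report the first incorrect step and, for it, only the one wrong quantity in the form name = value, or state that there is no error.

1. x = (5*16 + 6) mod 23 = 17 (exactly as logged)
2. x = (5*17 + 6) mod 23 = 22 (this is not what the log shows)
Conclusion: step 2 carries the first error; the entry should be x = 22.

step 2, x = 22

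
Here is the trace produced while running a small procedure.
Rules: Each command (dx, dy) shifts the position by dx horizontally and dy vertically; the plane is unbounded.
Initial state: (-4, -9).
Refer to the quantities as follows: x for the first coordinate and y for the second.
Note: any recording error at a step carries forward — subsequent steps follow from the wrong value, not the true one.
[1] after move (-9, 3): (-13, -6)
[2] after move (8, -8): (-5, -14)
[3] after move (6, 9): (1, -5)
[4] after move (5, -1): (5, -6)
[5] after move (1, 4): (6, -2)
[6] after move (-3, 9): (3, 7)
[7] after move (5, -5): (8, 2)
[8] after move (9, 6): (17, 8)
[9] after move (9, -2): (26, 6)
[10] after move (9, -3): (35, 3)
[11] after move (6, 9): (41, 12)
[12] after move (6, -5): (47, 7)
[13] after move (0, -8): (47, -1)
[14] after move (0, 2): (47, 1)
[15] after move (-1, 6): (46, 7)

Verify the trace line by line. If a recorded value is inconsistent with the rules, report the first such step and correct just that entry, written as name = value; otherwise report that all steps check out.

Recomputing the run from the initial state:
step 1: x = -13, y = -6
step 2: x = -5, y = -14
step 3: x = 1, y = -5
step 4: x = 6, y = -6
step 5: x = 7, y = -2
step 6: x = 4, y = 7
step 7: x = 9, y = 2
step 8: x = 18, y = 8
step 9: x = 27, y = 6
step 10: x = 36, y = 3
step 11: x = 42, y = 12
step 12: x = 48, y = 7
step 13: x = 48, y = -1
step 14: x = 48, y = 1
step 15: x = 47, y = 7
The first disagreement with the trace is at step 4, where the value should be x = 6.

step 4, x = 6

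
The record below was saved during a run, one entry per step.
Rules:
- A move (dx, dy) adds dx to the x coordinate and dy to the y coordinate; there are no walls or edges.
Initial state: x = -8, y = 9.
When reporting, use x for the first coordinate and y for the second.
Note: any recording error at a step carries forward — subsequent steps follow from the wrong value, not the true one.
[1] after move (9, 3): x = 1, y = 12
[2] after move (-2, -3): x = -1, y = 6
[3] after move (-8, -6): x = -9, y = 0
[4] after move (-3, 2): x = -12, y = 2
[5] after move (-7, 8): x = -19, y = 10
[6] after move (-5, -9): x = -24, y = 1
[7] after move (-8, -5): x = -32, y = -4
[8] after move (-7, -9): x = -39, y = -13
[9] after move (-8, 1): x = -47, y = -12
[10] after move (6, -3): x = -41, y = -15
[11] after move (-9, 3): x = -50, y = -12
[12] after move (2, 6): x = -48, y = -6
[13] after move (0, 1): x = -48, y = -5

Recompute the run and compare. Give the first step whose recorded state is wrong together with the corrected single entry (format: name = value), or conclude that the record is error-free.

step 1: x = -8 + (9) = 1, y = 9 + (3) = 12 -> confirmed correct
step 2: x = 1 + (-2) = -1, y = 12 + (-3) = 9 -> a discrepancy with the record
That makes step 2 the first incorrect line — y = 9 is what it should show.

step 2, y = 9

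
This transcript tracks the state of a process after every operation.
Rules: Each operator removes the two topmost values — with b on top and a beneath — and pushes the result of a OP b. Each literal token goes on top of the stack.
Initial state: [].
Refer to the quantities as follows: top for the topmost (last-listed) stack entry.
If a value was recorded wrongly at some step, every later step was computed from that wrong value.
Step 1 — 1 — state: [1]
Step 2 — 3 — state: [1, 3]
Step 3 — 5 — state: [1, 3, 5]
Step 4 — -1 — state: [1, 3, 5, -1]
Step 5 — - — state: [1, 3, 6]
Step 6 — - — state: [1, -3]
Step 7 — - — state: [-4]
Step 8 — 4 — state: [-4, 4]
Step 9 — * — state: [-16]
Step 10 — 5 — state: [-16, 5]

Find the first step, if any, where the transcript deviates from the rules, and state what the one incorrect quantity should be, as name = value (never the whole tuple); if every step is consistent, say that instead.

step 7, top = 4

Recomputing the run from the initial state:
step 1: [1]
step 2: [1, 3]
step 3: [1, 3, 5]
step 4: [1, 3, 5, -1]
step 5: [1, 3, 6]
step 6: [1, -3]
step 7: [4]
step 8: [4, 4]
step 9: [16]
step 10: [16, 5]
The first disagreement with the transcript is at step 7, where the value should be top = 4.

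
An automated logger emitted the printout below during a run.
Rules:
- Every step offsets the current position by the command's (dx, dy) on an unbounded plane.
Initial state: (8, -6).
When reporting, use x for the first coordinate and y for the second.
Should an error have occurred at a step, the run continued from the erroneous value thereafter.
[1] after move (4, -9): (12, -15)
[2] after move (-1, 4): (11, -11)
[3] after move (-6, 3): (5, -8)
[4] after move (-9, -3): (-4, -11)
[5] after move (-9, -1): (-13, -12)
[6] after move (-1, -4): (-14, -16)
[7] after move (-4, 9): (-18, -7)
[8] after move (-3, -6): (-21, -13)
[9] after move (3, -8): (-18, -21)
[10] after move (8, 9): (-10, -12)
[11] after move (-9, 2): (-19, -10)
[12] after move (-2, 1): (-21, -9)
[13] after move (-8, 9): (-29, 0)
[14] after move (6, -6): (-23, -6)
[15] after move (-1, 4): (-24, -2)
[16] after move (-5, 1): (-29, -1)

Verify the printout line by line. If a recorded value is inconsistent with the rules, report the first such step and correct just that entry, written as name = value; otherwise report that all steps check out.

no error

1. x = 8 + (4) = 12, y = -6 + (-9) = -15 (in agreement)
2. x = 12 + (-1) = 11, y = -15 + (4) = -11 (no discrepancy)
3. x = 11 + (-6) = 5, y = -11 + (3) = -8 (matches)
4. x = 5 + (-9) = -4, y = -8 + (-3) = -11 (same as recorded)
5. x = -4 + (-9) = -13, y = -11 + (-1) = -12 (no discrepancy)
6. x = -13 + (-1) = -14, y = -12 + (-4) = -16 (no discrepancy)
7. x = -14 + (-4) = -18, y = -16 + (9) = -7 (verified)
8. x = -18 + (-3) = -21, y = -7 + (-6) = -13 (same as recorded)
9. x = -21 + (3) = -18, y = -13 + (-8) = -21 (checks out)
10. x = -18 + (8) = -10, y = -21 + (9) = -12 (checks out)
11. x = -10 + (-9) = -19, y = -12 + (2) = -10 (checks out)
12. x = -19 + (-2) = -21, y = -10 + (1) = -9 (in agreement)
13. x = -21 + (-8) = -29, y = -9 + (9) = 0 (agrees with the printout)
14. x = -29 + (6) = -23, y = 0 + (-6) = -6 (matches)
15. x = -23 + (-1) = -24, y = -6 + (4) = -2 (consistent with the printout)
16. x = -24 + (-5) = -29, y = -2 + (1) = -1 (agrees with the printout)
The whole run recomputes cleanly — no discrepancies.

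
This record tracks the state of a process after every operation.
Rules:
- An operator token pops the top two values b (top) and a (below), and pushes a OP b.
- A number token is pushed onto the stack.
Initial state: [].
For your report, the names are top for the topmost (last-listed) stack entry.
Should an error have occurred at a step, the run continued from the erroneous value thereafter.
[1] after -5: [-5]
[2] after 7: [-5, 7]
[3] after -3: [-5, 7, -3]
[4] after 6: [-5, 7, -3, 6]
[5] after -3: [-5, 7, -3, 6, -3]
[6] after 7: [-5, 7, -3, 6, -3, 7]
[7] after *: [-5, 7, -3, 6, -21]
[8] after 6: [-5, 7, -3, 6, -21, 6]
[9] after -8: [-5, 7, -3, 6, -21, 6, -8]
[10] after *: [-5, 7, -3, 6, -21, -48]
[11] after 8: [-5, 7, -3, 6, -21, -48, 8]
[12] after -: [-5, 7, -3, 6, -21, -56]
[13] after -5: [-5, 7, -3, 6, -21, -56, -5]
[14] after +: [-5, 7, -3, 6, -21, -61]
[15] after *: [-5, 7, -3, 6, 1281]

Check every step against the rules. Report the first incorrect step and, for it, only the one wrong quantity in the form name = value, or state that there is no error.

1. push -5: top = -5 (consistent with the record)
2. push 7: top = 7 (agrees with the record)
3. push -3: top = -3 (no discrepancy)
4. push 6: top = 6 (same as recorded)
5. push -3: top = -3 (checks out)
6. push 7: top = 7 (confirmed correct)
7. -3 * 7 = -21 (verified)
8. push 6: top = 6 (consistent with the record)
9. push -8: top = -8 (consistent with the record)
10. 6 * -8 = -48 (verified)
11. push 8: top = 8 (consistent with the record)
12. -48 - 8 = -56 (exactly as logged)
13. push -5: top = -5 (verified)
14. -56 + -5 = -61 (same as recorded)
15. -21 * -61 = 1281 (agrees with the record)
Nothing is out of place; the run is error-free.

no error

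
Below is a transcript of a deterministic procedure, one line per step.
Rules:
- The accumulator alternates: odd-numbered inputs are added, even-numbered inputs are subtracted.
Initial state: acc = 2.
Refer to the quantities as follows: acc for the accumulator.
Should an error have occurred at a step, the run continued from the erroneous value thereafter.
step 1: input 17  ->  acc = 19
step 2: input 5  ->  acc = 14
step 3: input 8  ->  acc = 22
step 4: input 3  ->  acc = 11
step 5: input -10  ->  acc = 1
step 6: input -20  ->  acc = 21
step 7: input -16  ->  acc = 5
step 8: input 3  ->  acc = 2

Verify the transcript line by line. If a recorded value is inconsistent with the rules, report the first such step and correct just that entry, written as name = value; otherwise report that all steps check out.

Recomputing the run from the initial state:
step 1: acc = 19
step 2: acc = 14
step 3: acc = 22
step 4: acc = 19
step 5: acc = 9
step 6: acc = 29
step 7: acc = 13
step 8: acc = 10
The first disagreement with the transcript is at step 4, where the value should be acc = 19.

step 4, acc = 19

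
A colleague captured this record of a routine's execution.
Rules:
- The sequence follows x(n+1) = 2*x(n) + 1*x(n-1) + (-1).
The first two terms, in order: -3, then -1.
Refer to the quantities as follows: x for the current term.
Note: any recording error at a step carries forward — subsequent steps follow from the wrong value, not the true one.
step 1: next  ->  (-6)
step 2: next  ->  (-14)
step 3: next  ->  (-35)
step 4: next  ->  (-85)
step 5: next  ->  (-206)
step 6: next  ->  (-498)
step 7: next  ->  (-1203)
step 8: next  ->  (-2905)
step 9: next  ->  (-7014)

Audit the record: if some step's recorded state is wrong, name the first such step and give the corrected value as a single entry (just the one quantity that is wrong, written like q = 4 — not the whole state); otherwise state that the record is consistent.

Recomputing the run from the initial state:
step 1: x = -6
step 2: x = -14
step 3: x = -35
step 4: x = -85
step 5: x = -206
step 6: x = -498
step 7: x = -1203
step 8: x = -2905
step 9: x = -7014
This matches the record at every step.

no error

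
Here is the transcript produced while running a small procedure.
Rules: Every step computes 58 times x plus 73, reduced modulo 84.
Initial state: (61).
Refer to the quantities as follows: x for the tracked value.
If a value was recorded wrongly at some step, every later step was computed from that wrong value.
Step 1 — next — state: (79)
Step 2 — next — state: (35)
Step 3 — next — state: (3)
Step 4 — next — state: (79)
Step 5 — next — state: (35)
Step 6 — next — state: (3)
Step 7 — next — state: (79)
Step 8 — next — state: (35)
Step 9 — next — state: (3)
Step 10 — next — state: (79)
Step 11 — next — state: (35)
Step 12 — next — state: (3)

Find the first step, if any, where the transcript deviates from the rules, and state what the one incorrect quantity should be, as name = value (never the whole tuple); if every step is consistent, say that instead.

step 1, x = 83

step 1: x = (58*61 + 73) mod 84 = 83 -> the transcript disagrees here
The earliest wrong entry is at step 1: it should read x = 83.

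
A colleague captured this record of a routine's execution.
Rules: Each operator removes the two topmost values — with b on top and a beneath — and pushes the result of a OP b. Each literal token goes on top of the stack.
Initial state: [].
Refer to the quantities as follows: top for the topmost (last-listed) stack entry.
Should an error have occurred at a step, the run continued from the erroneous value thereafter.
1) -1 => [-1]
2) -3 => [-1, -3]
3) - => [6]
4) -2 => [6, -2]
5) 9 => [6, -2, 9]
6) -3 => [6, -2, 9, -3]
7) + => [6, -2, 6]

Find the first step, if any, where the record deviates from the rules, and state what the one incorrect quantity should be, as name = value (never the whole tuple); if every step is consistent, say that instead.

Recomputing the run from the initial state:
step 1: [-1]
step 2: [-1, -3]
step 3: [2]
step 4: [2, -2]
step 5: [2, -2, 9]
step 6: [2, -2, 9, -3]
step 7: [2, -2, 6]
The first disagreement with the record is at step 3, where the value should be top = 2.

step 3, top = 2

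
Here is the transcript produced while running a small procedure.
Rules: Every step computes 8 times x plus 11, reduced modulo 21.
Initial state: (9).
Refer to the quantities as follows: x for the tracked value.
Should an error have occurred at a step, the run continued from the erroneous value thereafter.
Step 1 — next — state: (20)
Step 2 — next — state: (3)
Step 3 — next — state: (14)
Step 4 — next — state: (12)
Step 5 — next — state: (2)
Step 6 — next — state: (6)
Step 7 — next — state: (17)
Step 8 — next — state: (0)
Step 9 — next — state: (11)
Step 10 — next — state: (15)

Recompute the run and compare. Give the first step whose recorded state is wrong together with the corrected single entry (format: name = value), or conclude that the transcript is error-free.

step 4, x = 18

Recomputing the run from the initial state:
step 1: x = 20
step 2: x = 3
step 3: x = 14
step 4: x = 18
step 5: x = 8
step 6: x = 12
step 7: x = 2
step 8: x = 6
step 9: x = 17
step 10: x = 0
The first disagreement with the transcript is at step 4, where the value should be x = 18.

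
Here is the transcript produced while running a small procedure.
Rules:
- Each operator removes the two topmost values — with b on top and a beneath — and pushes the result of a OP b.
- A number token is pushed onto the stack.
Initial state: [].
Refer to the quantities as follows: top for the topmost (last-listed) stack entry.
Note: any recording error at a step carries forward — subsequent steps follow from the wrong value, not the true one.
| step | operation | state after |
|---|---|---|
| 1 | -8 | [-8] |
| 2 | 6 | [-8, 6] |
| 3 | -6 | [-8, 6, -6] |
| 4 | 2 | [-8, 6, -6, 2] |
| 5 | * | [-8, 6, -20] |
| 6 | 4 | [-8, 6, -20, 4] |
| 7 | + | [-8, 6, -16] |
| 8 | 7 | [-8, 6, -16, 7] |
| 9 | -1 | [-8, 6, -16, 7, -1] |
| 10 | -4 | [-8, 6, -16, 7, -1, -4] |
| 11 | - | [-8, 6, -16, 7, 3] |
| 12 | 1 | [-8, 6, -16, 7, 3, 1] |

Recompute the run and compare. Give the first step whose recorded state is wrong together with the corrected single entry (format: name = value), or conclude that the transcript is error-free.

step 1: push -8: top = -8 -> matches
step 2: push 6: top = 6 -> matches
step 3: push -6: top = -6 -> same as recorded
step 4: push 2: top = 2 -> checks out
step 5: -6 * 2 = -12 -> the transcript has a different value
The earliest wrong entry is at step 5: it should read top = -12.

step 5, top = -12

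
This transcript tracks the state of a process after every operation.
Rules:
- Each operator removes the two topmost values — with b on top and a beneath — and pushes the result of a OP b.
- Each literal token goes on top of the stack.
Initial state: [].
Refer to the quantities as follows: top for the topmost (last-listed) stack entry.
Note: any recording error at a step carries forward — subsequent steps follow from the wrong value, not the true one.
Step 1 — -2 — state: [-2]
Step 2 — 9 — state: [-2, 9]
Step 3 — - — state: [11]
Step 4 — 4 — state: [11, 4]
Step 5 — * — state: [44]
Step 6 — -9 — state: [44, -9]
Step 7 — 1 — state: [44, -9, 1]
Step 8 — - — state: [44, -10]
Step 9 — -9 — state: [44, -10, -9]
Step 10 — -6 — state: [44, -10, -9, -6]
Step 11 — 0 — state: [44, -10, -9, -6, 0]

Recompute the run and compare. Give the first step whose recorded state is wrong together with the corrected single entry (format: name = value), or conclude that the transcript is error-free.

step 3, top = -11

1. push -2: top = -2 (consistent with the transcript)
2. push 9: top = 9 (consistent with the transcript)
3. -2 - 9 = -11 (the transcript disagrees here)
The audit stops at step 3: the recorded entry is wrong and should be top = -11.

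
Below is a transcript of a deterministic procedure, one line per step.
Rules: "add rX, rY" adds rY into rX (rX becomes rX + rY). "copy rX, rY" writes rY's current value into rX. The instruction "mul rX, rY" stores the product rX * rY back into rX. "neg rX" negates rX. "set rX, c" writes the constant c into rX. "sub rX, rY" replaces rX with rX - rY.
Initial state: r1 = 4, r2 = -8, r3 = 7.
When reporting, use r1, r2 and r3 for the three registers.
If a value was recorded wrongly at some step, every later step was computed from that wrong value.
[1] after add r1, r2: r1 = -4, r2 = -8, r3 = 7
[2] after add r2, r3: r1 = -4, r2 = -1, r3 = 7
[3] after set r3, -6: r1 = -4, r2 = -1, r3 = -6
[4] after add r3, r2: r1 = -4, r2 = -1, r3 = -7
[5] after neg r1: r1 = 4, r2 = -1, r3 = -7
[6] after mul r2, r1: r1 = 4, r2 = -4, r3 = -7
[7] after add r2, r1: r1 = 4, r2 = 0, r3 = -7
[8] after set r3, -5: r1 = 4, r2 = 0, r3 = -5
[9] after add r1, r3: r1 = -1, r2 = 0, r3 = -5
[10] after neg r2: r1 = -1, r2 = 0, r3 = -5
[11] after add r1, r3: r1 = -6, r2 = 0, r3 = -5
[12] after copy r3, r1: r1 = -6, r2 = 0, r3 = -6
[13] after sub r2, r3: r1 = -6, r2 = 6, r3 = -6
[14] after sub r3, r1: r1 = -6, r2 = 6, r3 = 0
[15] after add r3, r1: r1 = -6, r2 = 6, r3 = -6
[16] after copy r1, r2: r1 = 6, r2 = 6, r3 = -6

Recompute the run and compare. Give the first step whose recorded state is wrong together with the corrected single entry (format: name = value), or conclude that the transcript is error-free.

no error

Recomputing the run from the initial state:
step 1: r1 = -4, r2 = -8, r3 = 7
step 2: r1 = -4, r2 = -1, r3 = 7
step 3: r1 = -4, r2 = -1, r3 = -6
step 4: r1 = -4, r2 = -1, r3 = -7
step 5: r1 = 4, r2 = -1, r3 = -7
step 6: r1 = 4, r2 = -4, r3 = -7
step 7: r1 = 4, r2 = 0, r3 = -7
step 8: r1 = 4, r2 = 0, r3 = -5
step 9: r1 = -1, r2 = 0, r3 = -5
step 10: r1 = -1, r2 = 0, r3 = -5
step 11: r1 = -6, r2 = 0, r3 = -5
step 12: r1 = -6, r2 = 0, r3 = -6
step 13: r1 = -6, r2 = 6, r3 = -6
step 14: r1 = -6, r2 = 6, r3 = 0
step 15: r1 = -6, r2 = 6, r3 = -6
step 16: r1 = 6, r2 = 6, r3 = -6
This matches the transcript at every step.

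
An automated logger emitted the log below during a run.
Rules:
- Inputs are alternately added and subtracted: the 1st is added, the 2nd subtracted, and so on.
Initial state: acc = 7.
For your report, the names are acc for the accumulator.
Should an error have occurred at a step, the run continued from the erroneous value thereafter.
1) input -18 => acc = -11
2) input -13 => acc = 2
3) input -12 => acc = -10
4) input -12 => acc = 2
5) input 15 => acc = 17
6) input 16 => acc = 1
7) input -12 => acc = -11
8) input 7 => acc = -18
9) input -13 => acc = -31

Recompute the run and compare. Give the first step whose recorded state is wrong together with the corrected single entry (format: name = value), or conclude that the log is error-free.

1. acc = 7 + -18 = -11 (agrees with the log)
2. acc = -11 - -13 = 2 (same as recorded)
3. acc = 2 + -12 = -10 (checks out)
4. acc = -10 - -12 = 2 (confirmed correct)
5. acc = 2 + 15 = 17 (agrees with the log)
6. acc = 17 - 16 = 1 (consistent with the log)
7. acc = 1 + -12 = -11 (verified)
8. acc = -11 - 7 = -18 (consistent with the log)
9. acc = -18 + -13 = -31 (same as recorded)
All entries verified; no error found.

no error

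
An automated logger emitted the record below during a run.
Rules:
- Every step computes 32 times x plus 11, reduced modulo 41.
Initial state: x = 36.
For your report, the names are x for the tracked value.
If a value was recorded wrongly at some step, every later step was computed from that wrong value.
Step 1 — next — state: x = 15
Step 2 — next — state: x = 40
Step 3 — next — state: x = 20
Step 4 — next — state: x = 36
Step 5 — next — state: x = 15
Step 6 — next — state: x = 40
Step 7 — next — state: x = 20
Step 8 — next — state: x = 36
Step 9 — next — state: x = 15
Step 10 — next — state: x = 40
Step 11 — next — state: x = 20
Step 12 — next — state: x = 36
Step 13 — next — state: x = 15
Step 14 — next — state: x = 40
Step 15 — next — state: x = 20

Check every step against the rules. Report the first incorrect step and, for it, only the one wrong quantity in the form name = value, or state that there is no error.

step 1: x = (32*36 + 11) mod 41 = 15 -> agrees with the record
step 2: x = (32*15 + 11) mod 41 = 40 -> matches
step 3: x = (32*40 + 11) mod 41 = 20 -> matches
step 4: x = (32*20 + 11) mod 41 = 36 -> confirmed correct
step 5: x = (32*36 + 11) mod 41 = 15 -> confirmed correct
step 6: x = (32*15 + 11) mod 41 = 40 -> same as recorded
step 7: x = (32*40 + 11) mod 41 = 20 -> no discrepancy
step 8: x = (32*20 + 11) mod 41 = 36 -> same as recorded
step 9: x = (32*36 + 11) mod 41 = 15 -> agrees with the record
step 10: x = (32*15 + 11) mod 41 = 40 -> same as recorded
step 11: x = (32*40 + 11) mod 41 = 20 -> agrees with the record
step 12: x = (32*20 + 11) mod 41 = 36 -> no discrepancy
step 13: x = (32*36 + 11) mod 41 = 15 -> in agreement
step 14: x = (32*15 + 11) mod 41 = 40 -> same as recorded
step 15: x = (32*40 + 11) mod 41 = 20 -> verified
Every step is consistent.

no error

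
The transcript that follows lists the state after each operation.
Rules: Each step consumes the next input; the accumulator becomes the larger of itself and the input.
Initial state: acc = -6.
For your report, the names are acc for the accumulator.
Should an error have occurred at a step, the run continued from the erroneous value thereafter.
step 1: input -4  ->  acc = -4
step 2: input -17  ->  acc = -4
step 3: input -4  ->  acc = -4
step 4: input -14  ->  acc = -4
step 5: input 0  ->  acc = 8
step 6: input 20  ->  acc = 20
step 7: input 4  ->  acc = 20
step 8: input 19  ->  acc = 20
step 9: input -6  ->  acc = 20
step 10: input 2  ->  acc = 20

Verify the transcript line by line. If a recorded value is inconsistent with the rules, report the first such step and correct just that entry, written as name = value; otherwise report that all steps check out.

1. acc = max(-6, -4) = -4 (consistent with the transcript)
2. acc = max(-4, -17) = -4 (in agreement)
3. acc = max(-4, -4) = -4 (checks out)
4. acc = max(-4, -14) = -4 (verified)
5. acc = max(-4, 0) = 0 (a discrepancy with the transcript)
First incorrect step: 5; the correct value is acc = 0.

step 5, acc = 0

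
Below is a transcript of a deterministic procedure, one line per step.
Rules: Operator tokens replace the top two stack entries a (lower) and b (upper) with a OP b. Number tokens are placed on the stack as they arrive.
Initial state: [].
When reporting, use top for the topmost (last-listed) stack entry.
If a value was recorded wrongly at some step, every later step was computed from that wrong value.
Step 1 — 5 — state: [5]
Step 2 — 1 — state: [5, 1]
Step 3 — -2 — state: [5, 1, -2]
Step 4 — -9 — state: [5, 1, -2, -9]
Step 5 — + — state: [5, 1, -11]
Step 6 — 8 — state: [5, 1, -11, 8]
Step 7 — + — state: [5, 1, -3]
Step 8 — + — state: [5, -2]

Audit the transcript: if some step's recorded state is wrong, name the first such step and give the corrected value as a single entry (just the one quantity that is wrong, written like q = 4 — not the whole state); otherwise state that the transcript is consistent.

no error

1. push 5: top = 5 (matches)
2. push 1: top = 1 (verified)
3. push -2: top = -2 (agrees with the transcript)
4. push -9: top = -9 (matches)
5. -2 + -9 = -11 (in agreement)
6. push 8: top = 8 (matches)
7. -11 + 8 = -3 (exactly as logged)
8. 1 + -3 = -2 (same as recorded)
The recomputation confirms every line.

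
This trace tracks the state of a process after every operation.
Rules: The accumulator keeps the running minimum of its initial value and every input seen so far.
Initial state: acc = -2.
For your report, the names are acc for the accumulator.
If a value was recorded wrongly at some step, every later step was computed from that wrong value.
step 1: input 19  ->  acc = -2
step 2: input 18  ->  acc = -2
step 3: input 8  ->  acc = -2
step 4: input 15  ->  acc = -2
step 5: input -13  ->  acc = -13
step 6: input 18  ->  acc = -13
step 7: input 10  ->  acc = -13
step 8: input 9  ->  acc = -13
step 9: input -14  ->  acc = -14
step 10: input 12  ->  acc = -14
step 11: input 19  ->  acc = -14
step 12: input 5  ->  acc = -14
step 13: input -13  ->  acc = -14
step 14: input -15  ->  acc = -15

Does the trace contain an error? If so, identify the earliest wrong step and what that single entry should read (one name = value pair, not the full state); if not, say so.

1. acc = min(-2, 19) = -2 (matches)
2. acc = min(-2, 18) = -2 (agrees with the trace)
3. acc = min(-2, 8) = -2 (same as recorded)
4. acc = min(-2, 15) = -2 (agrees with the trace)
5. acc = min(-2, -13) = -13 (exactly as logged)
6. acc = min(-13, 18) = -13 (same as recorded)
7. acc = min(-13, 10) = -13 (consistent with the trace)
8. acc = min(-13, 9) = -13 (matches)
9. acc = min(-13, -14) = -14 (exactly as logged)
10. acc = min(-14, 12) = -14 (no discrepancy)
11. acc = min(-14, 19) = -14 (consistent with the trace)
12. acc = min(-14, 5) = -14 (in agreement)
13. acc = min(-14, -13) = -14 (no discrepancy)
14. acc = min(-14, -15) = -15 (in agreement)
Nothing is out of place; the run is error-free.

no error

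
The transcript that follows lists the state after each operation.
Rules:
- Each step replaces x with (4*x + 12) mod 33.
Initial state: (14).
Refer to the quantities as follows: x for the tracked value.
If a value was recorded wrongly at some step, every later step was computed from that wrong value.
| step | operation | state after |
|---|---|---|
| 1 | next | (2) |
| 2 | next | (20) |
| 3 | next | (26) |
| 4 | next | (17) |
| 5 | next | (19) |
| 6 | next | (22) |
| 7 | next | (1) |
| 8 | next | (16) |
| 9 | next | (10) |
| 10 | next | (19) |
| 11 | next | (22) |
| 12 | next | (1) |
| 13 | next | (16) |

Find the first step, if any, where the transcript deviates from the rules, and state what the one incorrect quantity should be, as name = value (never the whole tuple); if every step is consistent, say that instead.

Recomputing the run from the initial state:
step 1: x = 2
step 2: x = 20
step 3: x = 26
step 4: x = 17
step 5: x = 14
step 6: x = 2
step 7: x = 20
step 8: x = 26
step 9: x = 17
step 10: x = 14
step 11: x = 2
step 12: x = 20
step 13: x = 26
The first disagreement with the transcript is at step 5, where the value should be x = 14.

step 5, x = 14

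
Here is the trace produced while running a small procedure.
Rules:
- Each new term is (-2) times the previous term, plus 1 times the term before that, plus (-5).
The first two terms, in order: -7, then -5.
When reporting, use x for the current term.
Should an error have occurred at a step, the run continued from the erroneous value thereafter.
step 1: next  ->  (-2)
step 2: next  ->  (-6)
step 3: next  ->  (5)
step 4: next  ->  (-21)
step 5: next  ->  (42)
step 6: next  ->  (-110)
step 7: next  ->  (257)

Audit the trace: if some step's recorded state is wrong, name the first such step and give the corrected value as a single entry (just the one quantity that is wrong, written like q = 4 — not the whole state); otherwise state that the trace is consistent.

Step 1: x = -2*(-5) + (1)*(-7) + (-5) = -2 — consistent with the trace.
Step 2: x = -2*(-2) + (1)*(-5) + (-5) = -6 — consistent with the trace.
Step 3: x = -2*(-6) + (1)*(-2) + (-5) = 5 — matches.
Step 4: x = -2*(5) + (1)*(-6) + (-5) = -21 — checks out.
Step 5: x = -2*(-21) + (1)*(5) + (-5) = 42 — exactly as logged.
Step 6: x = -2*(42) + (1)*(-21) + (-5) = -110 — in agreement.
Step 7: x = -2*(-110) + (1)*(42) + (-5) = 257 — no discrepancy.
The whole run recomputes cleanly — no discrepancies.

no error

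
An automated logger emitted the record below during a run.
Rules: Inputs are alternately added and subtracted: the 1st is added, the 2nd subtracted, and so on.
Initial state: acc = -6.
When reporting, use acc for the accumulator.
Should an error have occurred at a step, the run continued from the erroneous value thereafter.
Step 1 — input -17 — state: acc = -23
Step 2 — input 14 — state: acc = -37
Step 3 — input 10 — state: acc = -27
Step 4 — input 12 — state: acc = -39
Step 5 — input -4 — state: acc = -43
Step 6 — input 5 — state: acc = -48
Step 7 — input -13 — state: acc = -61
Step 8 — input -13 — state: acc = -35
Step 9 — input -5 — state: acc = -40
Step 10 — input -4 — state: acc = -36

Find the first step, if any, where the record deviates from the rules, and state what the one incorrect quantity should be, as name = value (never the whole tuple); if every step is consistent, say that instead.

Step 1: acc = -6 + -17 = -23 — no discrepancy.
Step 2: acc = -23 - 14 = -37 — same as recorded.
Step 3: acc = -37 + 10 = -27 — exactly as logged.
Step 4: acc = -27 - 12 = -39 — exactly as logged.
Step 5: acc = -39 + -4 = -43 — confirmed correct.
Step 6: acc = -43 - 5 = -48 — agrees with the record.
Step 7: acc = -48 + -13 = -61 — matches.
Step 8: acc = -61 - -13 = -48 — the entry is off here.
First deviation found at step 8; the corrected entry is acc = -48.

step 8, acc = -48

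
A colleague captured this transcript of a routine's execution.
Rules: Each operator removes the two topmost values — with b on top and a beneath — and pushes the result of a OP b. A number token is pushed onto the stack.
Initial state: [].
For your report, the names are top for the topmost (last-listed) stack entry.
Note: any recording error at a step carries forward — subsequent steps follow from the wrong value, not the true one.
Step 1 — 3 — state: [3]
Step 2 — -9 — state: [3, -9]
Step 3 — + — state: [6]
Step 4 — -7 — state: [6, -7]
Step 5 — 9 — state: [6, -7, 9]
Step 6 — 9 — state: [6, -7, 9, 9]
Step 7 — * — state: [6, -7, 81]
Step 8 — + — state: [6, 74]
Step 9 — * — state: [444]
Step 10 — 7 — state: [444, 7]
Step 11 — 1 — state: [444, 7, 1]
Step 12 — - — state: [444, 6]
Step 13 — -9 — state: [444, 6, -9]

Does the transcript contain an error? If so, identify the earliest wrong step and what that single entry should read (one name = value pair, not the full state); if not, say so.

Recomputing the run from the initial state:
step 1: [3]
step 2: [3, -9]
step 3: [-6]
step 4: [-6, -7]
step 5: [-6, -7, 9]
step 6: [-6, -7, 9, 9]
step 7: [-6, -7, 81]
step 8: [-6, 74]
step 9: [-444]
step 10: [-444, 7]
step 11: [-444, 7, 1]
step 12: [-444, 6]
step 13: [-444, 6, -9]
The first disagreement with the transcript is at step 3, where the value should be top = -6.

step 3, top = -6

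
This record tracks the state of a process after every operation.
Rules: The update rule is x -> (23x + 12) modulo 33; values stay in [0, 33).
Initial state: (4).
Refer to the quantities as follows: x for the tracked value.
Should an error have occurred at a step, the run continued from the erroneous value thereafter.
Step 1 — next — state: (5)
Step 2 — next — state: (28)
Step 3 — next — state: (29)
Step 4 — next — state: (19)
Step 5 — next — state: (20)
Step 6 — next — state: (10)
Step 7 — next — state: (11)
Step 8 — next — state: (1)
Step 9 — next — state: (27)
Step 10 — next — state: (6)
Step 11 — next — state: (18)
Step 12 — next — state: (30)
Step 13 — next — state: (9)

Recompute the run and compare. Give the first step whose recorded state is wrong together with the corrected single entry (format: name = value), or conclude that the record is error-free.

Step 1: x = (23*4 + 12) mod 33 = 5 — verified.
Step 2: x = (23*5 + 12) mod 33 = 28 — same as recorded.
Step 3: x = (23*28 + 12) mod 33 = 29 — no discrepancy.
Step 4: x = (23*29 + 12) mod 33 = 19 — consistent with the record.
Step 5: x = (23*19 + 12) mod 33 = 20 — consistent with the record.
Step 6: x = (23*20 + 12) mod 33 = 10 — agrees with the record.
Step 7: x = (23*10 + 12) mod 33 = 11 — verified.
Step 8: x = (23*11 + 12) mod 33 = 1 — verified.
Step 9: x = (23*1 + 12) mod 33 = 2 — this is not what the record shows.
First deviation found at step 9; the corrected entry is x = 2.

step 9, x = 2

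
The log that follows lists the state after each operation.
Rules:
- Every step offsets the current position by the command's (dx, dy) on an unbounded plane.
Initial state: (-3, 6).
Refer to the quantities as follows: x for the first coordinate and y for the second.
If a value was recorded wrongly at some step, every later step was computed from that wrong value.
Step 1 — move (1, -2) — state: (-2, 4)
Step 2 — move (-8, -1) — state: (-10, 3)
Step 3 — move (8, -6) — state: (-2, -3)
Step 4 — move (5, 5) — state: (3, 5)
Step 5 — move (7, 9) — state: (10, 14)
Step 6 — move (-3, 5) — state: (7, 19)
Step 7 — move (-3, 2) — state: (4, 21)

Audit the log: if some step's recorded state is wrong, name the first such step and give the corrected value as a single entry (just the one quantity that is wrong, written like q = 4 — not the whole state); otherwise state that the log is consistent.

Recomputing the run from the initial state:
step 1: x = -2, y = 4
step 2: x = -10, y = 3
step 3: x = -2, y = -3
step 4: x = 3, y = 2
step 5: x = 10, y = 11
step 6: x = 7, y = 16
step 7: x = 4, y = 18
The first disagreement with the log is at step 4, where the value should be y = 2.

step 4, y = 2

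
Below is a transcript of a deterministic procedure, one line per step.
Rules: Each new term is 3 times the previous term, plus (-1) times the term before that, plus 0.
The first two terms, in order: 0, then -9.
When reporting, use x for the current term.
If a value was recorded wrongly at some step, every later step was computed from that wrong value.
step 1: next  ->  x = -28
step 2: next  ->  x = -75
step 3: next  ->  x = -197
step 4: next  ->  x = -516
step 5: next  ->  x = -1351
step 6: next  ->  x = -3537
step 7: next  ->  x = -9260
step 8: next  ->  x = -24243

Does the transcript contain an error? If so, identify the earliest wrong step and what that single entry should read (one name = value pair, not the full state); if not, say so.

1. x = 3*(-9) + (-1)*(0) + (0) = -27 (first mismatch against the transcript)
First deviation found at step 1; the corrected entry is x = -27.

step 1, x = -27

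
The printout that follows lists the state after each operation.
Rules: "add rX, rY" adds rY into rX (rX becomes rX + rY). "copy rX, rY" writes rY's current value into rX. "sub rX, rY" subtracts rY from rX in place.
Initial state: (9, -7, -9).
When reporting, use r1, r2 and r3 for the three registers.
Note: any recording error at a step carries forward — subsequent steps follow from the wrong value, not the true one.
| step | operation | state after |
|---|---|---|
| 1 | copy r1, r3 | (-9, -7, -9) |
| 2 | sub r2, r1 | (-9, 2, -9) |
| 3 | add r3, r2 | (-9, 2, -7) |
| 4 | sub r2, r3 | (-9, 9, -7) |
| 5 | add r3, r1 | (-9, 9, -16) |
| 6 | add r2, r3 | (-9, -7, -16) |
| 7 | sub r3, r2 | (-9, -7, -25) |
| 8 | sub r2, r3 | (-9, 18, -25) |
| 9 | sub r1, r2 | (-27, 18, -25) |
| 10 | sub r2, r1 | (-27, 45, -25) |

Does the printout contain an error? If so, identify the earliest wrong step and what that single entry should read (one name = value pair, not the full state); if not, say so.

step 7, r3 = -9

1. r1 = -9 (agrees with the printout)
2. r2 = -7 - -9 = 2 (same as recorded)
3. r3 = -9 + 2 = -7 (verified)
4. r2 = 2 - -7 = 9 (in agreement)
5. r3 = -7 + -9 = -16 (no discrepancy)
6. r2 = 9 + -16 = -7 (checks out)
7. r3 = -16 - -7 = -9 (the entry is off here)
First incorrect step: 7; the correct value is r3 = -9.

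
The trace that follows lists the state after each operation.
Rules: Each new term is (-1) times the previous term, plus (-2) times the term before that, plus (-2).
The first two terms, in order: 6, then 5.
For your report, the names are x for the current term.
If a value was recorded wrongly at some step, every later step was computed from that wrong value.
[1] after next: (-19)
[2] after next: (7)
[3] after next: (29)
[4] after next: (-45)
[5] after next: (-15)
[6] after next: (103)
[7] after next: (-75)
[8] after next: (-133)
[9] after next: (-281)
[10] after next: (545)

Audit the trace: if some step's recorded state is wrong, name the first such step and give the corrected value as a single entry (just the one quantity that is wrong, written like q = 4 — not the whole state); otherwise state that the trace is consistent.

1. x = -1*(5) + (-2)*(6) + (-2) = -19 (exactly as logged)
2. x = -1*(-19) + (-2)*(5) + (-2) = 7 (exactly as logged)
3. x = -1*(7) + (-2)*(-19) + (-2) = 29 (agrees with the trace)
4. x = -1*(29) + (-2)*(7) + (-2) = -45 (consistent with the trace)
5. x = -1*(-45) + (-2)*(29) + (-2) = -15 (matches)
6. x = -1*(-15) + (-2)*(-45) + (-2) = 103 (verified)
7. x = -1*(103) + (-2)*(-15) + (-2) = -75 (agrees with the trace)
8. x = -1*(-75) + (-2)*(103) + (-2) = -133 (no discrepancy)
9. x = -1*(-133) + (-2)*(-75) + (-2) = 281 (the trace disagrees here)
Step 9 is the first one off; corrected, x = 281.

step 9, x = 281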